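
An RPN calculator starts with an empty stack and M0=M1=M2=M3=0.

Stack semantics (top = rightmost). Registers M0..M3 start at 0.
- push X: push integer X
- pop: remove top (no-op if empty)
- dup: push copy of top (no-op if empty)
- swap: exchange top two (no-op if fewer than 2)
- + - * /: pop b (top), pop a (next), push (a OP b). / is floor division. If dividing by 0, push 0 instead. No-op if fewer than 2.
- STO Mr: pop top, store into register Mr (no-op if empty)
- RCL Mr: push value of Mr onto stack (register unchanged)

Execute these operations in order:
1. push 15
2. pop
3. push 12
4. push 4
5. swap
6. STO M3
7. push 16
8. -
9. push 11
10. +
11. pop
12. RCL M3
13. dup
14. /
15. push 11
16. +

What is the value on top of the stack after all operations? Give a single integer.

After op 1 (push 15): stack=[15] mem=[0,0,0,0]
After op 2 (pop): stack=[empty] mem=[0,0,0,0]
After op 3 (push 12): stack=[12] mem=[0,0,0,0]
After op 4 (push 4): stack=[12,4] mem=[0,0,0,0]
After op 5 (swap): stack=[4,12] mem=[0,0,0,0]
After op 6 (STO M3): stack=[4] mem=[0,0,0,12]
After op 7 (push 16): stack=[4,16] mem=[0,0,0,12]
After op 8 (-): stack=[-12] mem=[0,0,0,12]
After op 9 (push 11): stack=[-12,11] mem=[0,0,0,12]
After op 10 (+): stack=[-1] mem=[0,0,0,12]
After op 11 (pop): stack=[empty] mem=[0,0,0,12]
After op 12 (RCL M3): stack=[12] mem=[0,0,0,12]
After op 13 (dup): stack=[12,12] mem=[0,0,0,12]
After op 14 (/): stack=[1] mem=[0,0,0,12]
After op 15 (push 11): stack=[1,11] mem=[0,0,0,12]
After op 16 (+): stack=[12] mem=[0,0,0,12]

Answer: 12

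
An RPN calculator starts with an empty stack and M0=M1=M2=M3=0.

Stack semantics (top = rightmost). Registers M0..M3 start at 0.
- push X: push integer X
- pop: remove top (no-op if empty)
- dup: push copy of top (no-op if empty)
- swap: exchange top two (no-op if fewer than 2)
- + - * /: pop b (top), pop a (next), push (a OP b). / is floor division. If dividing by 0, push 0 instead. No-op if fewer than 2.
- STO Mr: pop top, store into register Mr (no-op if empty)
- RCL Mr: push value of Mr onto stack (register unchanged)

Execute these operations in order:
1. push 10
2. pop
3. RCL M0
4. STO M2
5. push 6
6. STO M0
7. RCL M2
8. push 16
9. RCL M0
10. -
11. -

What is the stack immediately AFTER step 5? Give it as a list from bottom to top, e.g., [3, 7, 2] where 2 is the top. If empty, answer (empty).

After op 1 (push 10): stack=[10] mem=[0,0,0,0]
After op 2 (pop): stack=[empty] mem=[0,0,0,0]
After op 3 (RCL M0): stack=[0] mem=[0,0,0,0]
After op 4 (STO M2): stack=[empty] mem=[0,0,0,0]
After op 5 (push 6): stack=[6] mem=[0,0,0,0]

[6]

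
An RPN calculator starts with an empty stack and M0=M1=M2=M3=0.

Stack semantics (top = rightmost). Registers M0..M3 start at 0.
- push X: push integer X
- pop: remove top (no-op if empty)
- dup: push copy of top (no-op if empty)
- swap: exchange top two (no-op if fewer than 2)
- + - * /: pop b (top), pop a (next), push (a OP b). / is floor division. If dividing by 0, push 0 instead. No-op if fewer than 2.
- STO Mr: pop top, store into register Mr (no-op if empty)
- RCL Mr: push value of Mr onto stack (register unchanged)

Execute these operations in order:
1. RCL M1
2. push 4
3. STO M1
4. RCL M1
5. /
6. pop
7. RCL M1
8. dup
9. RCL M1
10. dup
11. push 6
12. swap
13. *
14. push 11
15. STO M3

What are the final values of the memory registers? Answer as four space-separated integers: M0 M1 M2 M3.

Answer: 0 4 0 11

Derivation:
After op 1 (RCL M1): stack=[0] mem=[0,0,0,0]
After op 2 (push 4): stack=[0,4] mem=[0,0,0,0]
After op 3 (STO M1): stack=[0] mem=[0,4,0,0]
After op 4 (RCL M1): stack=[0,4] mem=[0,4,0,0]
After op 5 (/): stack=[0] mem=[0,4,0,0]
After op 6 (pop): stack=[empty] mem=[0,4,0,0]
After op 7 (RCL M1): stack=[4] mem=[0,4,0,0]
After op 8 (dup): stack=[4,4] mem=[0,4,0,0]
After op 9 (RCL M1): stack=[4,4,4] mem=[0,4,0,0]
After op 10 (dup): stack=[4,4,4,4] mem=[0,4,0,0]
After op 11 (push 6): stack=[4,4,4,4,6] mem=[0,4,0,0]
After op 12 (swap): stack=[4,4,4,6,4] mem=[0,4,0,0]
After op 13 (*): stack=[4,4,4,24] mem=[0,4,0,0]
After op 14 (push 11): stack=[4,4,4,24,11] mem=[0,4,0,0]
After op 15 (STO M3): stack=[4,4,4,24] mem=[0,4,0,11]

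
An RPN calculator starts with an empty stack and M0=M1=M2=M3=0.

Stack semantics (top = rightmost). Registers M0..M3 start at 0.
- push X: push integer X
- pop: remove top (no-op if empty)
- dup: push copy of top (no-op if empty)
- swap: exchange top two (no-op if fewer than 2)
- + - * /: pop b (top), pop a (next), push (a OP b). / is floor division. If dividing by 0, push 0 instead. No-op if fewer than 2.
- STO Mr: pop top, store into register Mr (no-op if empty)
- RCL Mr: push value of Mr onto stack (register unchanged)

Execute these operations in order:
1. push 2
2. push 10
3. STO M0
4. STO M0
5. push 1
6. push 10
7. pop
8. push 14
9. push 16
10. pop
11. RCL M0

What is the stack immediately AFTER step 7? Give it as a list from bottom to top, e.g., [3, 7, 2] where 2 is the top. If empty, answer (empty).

After op 1 (push 2): stack=[2] mem=[0,0,0,0]
After op 2 (push 10): stack=[2,10] mem=[0,0,0,0]
After op 3 (STO M0): stack=[2] mem=[10,0,0,0]
After op 4 (STO M0): stack=[empty] mem=[2,0,0,0]
After op 5 (push 1): stack=[1] mem=[2,0,0,0]
After op 6 (push 10): stack=[1,10] mem=[2,0,0,0]
After op 7 (pop): stack=[1] mem=[2,0,0,0]

[1]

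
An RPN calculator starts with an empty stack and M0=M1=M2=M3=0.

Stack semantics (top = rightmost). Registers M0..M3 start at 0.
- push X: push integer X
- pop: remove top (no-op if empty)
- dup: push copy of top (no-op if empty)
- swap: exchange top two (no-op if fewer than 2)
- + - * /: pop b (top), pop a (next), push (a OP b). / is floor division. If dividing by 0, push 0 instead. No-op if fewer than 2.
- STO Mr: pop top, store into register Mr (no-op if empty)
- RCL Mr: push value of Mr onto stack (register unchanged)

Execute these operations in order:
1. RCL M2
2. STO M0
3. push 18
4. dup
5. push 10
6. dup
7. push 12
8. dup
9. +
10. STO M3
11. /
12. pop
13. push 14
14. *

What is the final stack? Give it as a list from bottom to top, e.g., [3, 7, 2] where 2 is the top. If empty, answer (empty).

Answer: [18, 252]

Derivation:
After op 1 (RCL M2): stack=[0] mem=[0,0,0,0]
After op 2 (STO M0): stack=[empty] mem=[0,0,0,0]
After op 3 (push 18): stack=[18] mem=[0,0,0,0]
After op 4 (dup): stack=[18,18] mem=[0,0,0,0]
After op 5 (push 10): stack=[18,18,10] mem=[0,0,0,0]
After op 6 (dup): stack=[18,18,10,10] mem=[0,0,0,0]
After op 7 (push 12): stack=[18,18,10,10,12] mem=[0,0,0,0]
After op 8 (dup): stack=[18,18,10,10,12,12] mem=[0,0,0,0]
After op 9 (+): stack=[18,18,10,10,24] mem=[0,0,0,0]
After op 10 (STO M3): stack=[18,18,10,10] mem=[0,0,0,24]
After op 11 (/): stack=[18,18,1] mem=[0,0,0,24]
After op 12 (pop): stack=[18,18] mem=[0,0,0,24]
After op 13 (push 14): stack=[18,18,14] mem=[0,0,0,24]
After op 14 (*): stack=[18,252] mem=[0,0,0,24]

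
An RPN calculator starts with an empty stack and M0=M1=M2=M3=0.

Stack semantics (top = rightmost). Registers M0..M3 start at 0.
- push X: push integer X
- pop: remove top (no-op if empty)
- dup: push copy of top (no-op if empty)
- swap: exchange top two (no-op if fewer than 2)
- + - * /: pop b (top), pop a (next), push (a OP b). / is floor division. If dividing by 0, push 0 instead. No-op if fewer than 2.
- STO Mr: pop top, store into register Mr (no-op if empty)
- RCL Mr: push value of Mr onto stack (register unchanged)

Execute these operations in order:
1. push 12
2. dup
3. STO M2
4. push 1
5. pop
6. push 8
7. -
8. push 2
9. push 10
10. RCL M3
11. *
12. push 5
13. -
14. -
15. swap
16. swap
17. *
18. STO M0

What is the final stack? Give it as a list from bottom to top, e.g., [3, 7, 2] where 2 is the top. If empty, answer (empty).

Answer: (empty)

Derivation:
After op 1 (push 12): stack=[12] mem=[0,0,0,0]
After op 2 (dup): stack=[12,12] mem=[0,0,0,0]
After op 3 (STO M2): stack=[12] mem=[0,0,12,0]
After op 4 (push 1): stack=[12,1] mem=[0,0,12,0]
After op 5 (pop): stack=[12] mem=[0,0,12,0]
After op 6 (push 8): stack=[12,8] mem=[0,0,12,0]
After op 7 (-): stack=[4] mem=[0,0,12,0]
After op 8 (push 2): stack=[4,2] mem=[0,0,12,0]
After op 9 (push 10): stack=[4,2,10] mem=[0,0,12,0]
After op 10 (RCL M3): stack=[4,2,10,0] mem=[0,0,12,0]
After op 11 (*): stack=[4,2,0] mem=[0,0,12,0]
After op 12 (push 5): stack=[4,2,0,5] mem=[0,0,12,0]
After op 13 (-): stack=[4,2,-5] mem=[0,0,12,0]
After op 14 (-): stack=[4,7] mem=[0,0,12,0]
After op 15 (swap): stack=[7,4] mem=[0,0,12,0]
After op 16 (swap): stack=[4,7] mem=[0,0,12,0]
After op 17 (*): stack=[28] mem=[0,0,12,0]
After op 18 (STO M0): stack=[empty] mem=[28,0,12,0]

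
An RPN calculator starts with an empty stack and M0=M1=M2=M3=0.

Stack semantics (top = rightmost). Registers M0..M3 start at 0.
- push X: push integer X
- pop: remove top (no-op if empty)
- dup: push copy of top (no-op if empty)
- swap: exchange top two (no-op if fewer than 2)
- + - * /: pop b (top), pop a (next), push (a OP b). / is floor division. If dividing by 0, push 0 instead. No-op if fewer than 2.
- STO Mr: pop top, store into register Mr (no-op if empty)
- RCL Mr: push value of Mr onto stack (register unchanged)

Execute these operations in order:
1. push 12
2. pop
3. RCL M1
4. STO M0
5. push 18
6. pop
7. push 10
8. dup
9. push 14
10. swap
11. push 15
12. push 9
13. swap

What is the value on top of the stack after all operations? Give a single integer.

Answer: 15

Derivation:
After op 1 (push 12): stack=[12] mem=[0,0,0,0]
After op 2 (pop): stack=[empty] mem=[0,0,0,0]
After op 3 (RCL M1): stack=[0] mem=[0,0,0,0]
After op 4 (STO M0): stack=[empty] mem=[0,0,0,0]
After op 5 (push 18): stack=[18] mem=[0,0,0,0]
After op 6 (pop): stack=[empty] mem=[0,0,0,0]
After op 7 (push 10): stack=[10] mem=[0,0,0,0]
After op 8 (dup): stack=[10,10] mem=[0,0,0,0]
After op 9 (push 14): stack=[10,10,14] mem=[0,0,0,0]
After op 10 (swap): stack=[10,14,10] mem=[0,0,0,0]
After op 11 (push 15): stack=[10,14,10,15] mem=[0,0,0,0]
After op 12 (push 9): stack=[10,14,10,15,9] mem=[0,0,0,0]
After op 13 (swap): stack=[10,14,10,9,15] mem=[0,0,0,0]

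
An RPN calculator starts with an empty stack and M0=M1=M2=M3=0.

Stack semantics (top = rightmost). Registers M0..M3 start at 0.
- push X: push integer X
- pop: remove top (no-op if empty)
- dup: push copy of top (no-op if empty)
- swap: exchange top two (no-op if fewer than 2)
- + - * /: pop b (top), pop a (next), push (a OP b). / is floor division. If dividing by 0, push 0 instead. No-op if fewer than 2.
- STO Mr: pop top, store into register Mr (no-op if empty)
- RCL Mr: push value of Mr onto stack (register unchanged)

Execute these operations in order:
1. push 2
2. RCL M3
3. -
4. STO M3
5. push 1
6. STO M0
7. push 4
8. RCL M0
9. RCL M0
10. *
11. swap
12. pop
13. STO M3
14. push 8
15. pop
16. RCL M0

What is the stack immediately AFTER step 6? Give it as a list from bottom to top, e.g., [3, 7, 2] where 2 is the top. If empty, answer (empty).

After op 1 (push 2): stack=[2] mem=[0,0,0,0]
After op 2 (RCL M3): stack=[2,0] mem=[0,0,0,0]
After op 3 (-): stack=[2] mem=[0,0,0,0]
After op 4 (STO M3): stack=[empty] mem=[0,0,0,2]
After op 5 (push 1): stack=[1] mem=[0,0,0,2]
After op 6 (STO M0): stack=[empty] mem=[1,0,0,2]

(empty)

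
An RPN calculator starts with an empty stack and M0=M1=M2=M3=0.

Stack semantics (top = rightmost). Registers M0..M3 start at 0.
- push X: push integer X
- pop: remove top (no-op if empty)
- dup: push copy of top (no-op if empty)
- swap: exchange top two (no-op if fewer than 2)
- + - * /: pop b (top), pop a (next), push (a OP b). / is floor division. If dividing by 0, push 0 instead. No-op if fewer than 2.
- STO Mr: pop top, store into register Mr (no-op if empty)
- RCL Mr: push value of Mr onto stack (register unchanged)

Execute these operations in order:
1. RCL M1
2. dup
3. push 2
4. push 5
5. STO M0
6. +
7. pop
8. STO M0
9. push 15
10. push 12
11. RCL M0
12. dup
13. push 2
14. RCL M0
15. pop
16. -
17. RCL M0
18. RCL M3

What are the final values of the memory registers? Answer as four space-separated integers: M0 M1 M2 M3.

After op 1 (RCL M1): stack=[0] mem=[0,0,0,0]
After op 2 (dup): stack=[0,0] mem=[0,0,0,0]
After op 3 (push 2): stack=[0,0,2] mem=[0,0,0,0]
After op 4 (push 5): stack=[0,0,2,5] mem=[0,0,0,0]
After op 5 (STO M0): stack=[0,0,2] mem=[5,0,0,0]
After op 6 (+): stack=[0,2] mem=[5,0,0,0]
After op 7 (pop): stack=[0] mem=[5,0,0,0]
After op 8 (STO M0): stack=[empty] mem=[0,0,0,0]
After op 9 (push 15): stack=[15] mem=[0,0,0,0]
After op 10 (push 12): stack=[15,12] mem=[0,0,0,0]
After op 11 (RCL M0): stack=[15,12,0] mem=[0,0,0,0]
After op 12 (dup): stack=[15,12,0,0] mem=[0,0,0,0]
After op 13 (push 2): stack=[15,12,0,0,2] mem=[0,0,0,0]
After op 14 (RCL M0): stack=[15,12,0,0,2,0] mem=[0,0,0,0]
After op 15 (pop): stack=[15,12,0,0,2] mem=[0,0,0,0]
After op 16 (-): stack=[15,12,0,-2] mem=[0,0,0,0]
After op 17 (RCL M0): stack=[15,12,0,-2,0] mem=[0,0,0,0]
After op 18 (RCL M3): stack=[15,12,0,-2,0,0] mem=[0,0,0,0]

Answer: 0 0 0 0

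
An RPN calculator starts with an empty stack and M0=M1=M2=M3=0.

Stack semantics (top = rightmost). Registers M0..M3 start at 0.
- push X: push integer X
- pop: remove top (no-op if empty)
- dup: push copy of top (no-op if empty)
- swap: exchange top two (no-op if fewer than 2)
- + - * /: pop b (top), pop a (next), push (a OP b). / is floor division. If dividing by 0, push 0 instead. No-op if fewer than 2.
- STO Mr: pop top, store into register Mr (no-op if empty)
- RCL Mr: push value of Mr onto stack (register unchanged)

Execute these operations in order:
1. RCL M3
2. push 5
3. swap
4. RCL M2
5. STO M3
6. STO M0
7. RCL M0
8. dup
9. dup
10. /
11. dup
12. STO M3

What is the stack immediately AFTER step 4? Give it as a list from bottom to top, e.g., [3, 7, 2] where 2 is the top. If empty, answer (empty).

After op 1 (RCL M3): stack=[0] mem=[0,0,0,0]
After op 2 (push 5): stack=[0,5] mem=[0,0,0,0]
After op 3 (swap): stack=[5,0] mem=[0,0,0,0]
After op 4 (RCL M2): stack=[5,0,0] mem=[0,0,0,0]

[5, 0, 0]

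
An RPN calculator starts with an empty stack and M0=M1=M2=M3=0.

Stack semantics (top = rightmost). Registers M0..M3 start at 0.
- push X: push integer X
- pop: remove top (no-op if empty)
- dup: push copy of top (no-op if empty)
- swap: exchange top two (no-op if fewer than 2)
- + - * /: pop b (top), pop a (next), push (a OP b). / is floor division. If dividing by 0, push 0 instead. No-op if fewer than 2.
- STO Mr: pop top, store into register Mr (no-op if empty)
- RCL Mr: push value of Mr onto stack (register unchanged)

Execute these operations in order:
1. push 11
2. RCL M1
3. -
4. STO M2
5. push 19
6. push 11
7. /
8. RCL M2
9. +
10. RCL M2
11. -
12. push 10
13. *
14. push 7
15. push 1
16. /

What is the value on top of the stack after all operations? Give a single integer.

Answer: 7

Derivation:
After op 1 (push 11): stack=[11] mem=[0,0,0,0]
After op 2 (RCL M1): stack=[11,0] mem=[0,0,0,0]
After op 3 (-): stack=[11] mem=[0,0,0,0]
After op 4 (STO M2): stack=[empty] mem=[0,0,11,0]
After op 5 (push 19): stack=[19] mem=[0,0,11,0]
After op 6 (push 11): stack=[19,11] mem=[0,0,11,0]
After op 7 (/): stack=[1] mem=[0,0,11,0]
After op 8 (RCL M2): stack=[1,11] mem=[0,0,11,0]
After op 9 (+): stack=[12] mem=[0,0,11,0]
After op 10 (RCL M2): stack=[12,11] mem=[0,0,11,0]
After op 11 (-): stack=[1] mem=[0,0,11,0]
After op 12 (push 10): stack=[1,10] mem=[0,0,11,0]
After op 13 (*): stack=[10] mem=[0,0,11,0]
After op 14 (push 7): stack=[10,7] mem=[0,0,11,0]
After op 15 (push 1): stack=[10,7,1] mem=[0,0,11,0]
After op 16 (/): stack=[10,7] mem=[0,0,11,0]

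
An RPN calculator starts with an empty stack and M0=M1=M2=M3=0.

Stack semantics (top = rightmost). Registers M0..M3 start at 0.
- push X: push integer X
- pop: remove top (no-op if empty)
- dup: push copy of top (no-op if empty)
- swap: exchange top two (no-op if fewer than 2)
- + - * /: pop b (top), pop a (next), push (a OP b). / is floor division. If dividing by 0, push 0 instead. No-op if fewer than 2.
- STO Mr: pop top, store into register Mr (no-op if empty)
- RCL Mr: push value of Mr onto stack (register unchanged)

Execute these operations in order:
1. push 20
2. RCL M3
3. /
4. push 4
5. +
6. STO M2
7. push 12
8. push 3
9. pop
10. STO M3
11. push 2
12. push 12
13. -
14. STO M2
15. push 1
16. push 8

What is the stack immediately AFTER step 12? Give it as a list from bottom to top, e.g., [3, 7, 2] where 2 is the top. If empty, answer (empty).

After op 1 (push 20): stack=[20] mem=[0,0,0,0]
After op 2 (RCL M3): stack=[20,0] mem=[0,0,0,0]
After op 3 (/): stack=[0] mem=[0,0,0,0]
After op 4 (push 4): stack=[0,4] mem=[0,0,0,0]
After op 5 (+): stack=[4] mem=[0,0,0,0]
After op 6 (STO M2): stack=[empty] mem=[0,0,4,0]
After op 7 (push 12): stack=[12] mem=[0,0,4,0]
After op 8 (push 3): stack=[12,3] mem=[0,0,4,0]
After op 9 (pop): stack=[12] mem=[0,0,4,0]
After op 10 (STO M3): stack=[empty] mem=[0,0,4,12]
After op 11 (push 2): stack=[2] mem=[0,0,4,12]
After op 12 (push 12): stack=[2,12] mem=[0,0,4,12]

[2, 12]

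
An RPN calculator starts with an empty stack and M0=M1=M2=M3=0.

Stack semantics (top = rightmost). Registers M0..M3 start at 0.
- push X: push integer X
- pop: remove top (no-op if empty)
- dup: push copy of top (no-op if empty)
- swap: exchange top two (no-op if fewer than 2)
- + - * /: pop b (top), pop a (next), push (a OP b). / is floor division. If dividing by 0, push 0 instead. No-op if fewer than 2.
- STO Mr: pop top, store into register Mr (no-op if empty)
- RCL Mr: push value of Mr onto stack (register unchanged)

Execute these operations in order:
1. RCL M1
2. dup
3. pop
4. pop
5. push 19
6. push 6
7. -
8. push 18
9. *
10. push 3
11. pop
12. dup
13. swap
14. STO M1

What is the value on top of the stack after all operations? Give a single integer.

Answer: 234

Derivation:
After op 1 (RCL M1): stack=[0] mem=[0,0,0,0]
After op 2 (dup): stack=[0,0] mem=[0,0,0,0]
After op 3 (pop): stack=[0] mem=[0,0,0,0]
After op 4 (pop): stack=[empty] mem=[0,0,0,0]
After op 5 (push 19): stack=[19] mem=[0,0,0,0]
After op 6 (push 6): stack=[19,6] mem=[0,0,0,0]
After op 7 (-): stack=[13] mem=[0,0,0,0]
After op 8 (push 18): stack=[13,18] mem=[0,0,0,0]
After op 9 (*): stack=[234] mem=[0,0,0,0]
After op 10 (push 3): stack=[234,3] mem=[0,0,0,0]
After op 11 (pop): stack=[234] mem=[0,0,0,0]
After op 12 (dup): stack=[234,234] mem=[0,0,0,0]
After op 13 (swap): stack=[234,234] mem=[0,0,0,0]
After op 14 (STO M1): stack=[234] mem=[0,234,0,0]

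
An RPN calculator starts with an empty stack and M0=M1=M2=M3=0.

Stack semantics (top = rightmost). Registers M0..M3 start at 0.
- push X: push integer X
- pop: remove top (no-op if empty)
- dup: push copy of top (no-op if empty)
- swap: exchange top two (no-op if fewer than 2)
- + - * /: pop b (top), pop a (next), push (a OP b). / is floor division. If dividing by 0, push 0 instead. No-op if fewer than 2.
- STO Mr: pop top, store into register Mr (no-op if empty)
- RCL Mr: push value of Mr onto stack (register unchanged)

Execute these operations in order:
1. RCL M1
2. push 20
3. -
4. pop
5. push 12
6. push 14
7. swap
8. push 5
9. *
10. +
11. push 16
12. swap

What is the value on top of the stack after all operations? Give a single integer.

Answer: 74

Derivation:
After op 1 (RCL M1): stack=[0] mem=[0,0,0,0]
After op 2 (push 20): stack=[0,20] mem=[0,0,0,0]
After op 3 (-): stack=[-20] mem=[0,0,0,0]
After op 4 (pop): stack=[empty] mem=[0,0,0,0]
After op 5 (push 12): stack=[12] mem=[0,0,0,0]
After op 6 (push 14): stack=[12,14] mem=[0,0,0,0]
After op 7 (swap): stack=[14,12] mem=[0,0,0,0]
After op 8 (push 5): stack=[14,12,5] mem=[0,0,0,0]
After op 9 (*): stack=[14,60] mem=[0,0,0,0]
After op 10 (+): stack=[74] mem=[0,0,0,0]
After op 11 (push 16): stack=[74,16] mem=[0,0,0,0]
After op 12 (swap): stack=[16,74] mem=[0,0,0,0]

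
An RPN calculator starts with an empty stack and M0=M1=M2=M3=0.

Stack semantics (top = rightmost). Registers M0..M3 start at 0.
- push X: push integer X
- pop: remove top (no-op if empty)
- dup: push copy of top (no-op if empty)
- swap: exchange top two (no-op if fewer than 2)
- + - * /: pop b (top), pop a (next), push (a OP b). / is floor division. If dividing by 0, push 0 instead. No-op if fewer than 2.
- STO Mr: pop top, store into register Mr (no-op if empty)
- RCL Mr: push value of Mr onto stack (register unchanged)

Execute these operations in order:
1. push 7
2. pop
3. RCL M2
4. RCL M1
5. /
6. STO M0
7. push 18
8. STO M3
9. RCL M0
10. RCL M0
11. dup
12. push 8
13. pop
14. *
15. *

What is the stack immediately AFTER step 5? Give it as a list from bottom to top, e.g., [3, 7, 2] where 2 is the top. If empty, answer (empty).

After op 1 (push 7): stack=[7] mem=[0,0,0,0]
After op 2 (pop): stack=[empty] mem=[0,0,0,0]
After op 3 (RCL M2): stack=[0] mem=[0,0,0,0]
After op 4 (RCL M1): stack=[0,0] mem=[0,0,0,0]
After op 5 (/): stack=[0] mem=[0,0,0,0]

[0]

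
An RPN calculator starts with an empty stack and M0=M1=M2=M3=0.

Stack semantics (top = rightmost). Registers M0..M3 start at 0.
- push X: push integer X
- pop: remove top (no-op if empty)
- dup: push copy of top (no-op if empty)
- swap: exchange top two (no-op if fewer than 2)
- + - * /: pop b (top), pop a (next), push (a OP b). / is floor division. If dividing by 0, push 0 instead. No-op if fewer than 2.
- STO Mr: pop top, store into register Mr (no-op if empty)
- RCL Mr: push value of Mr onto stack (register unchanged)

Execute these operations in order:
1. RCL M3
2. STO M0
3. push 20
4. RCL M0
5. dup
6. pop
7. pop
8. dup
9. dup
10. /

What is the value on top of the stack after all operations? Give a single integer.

After op 1 (RCL M3): stack=[0] mem=[0,0,0,0]
After op 2 (STO M0): stack=[empty] mem=[0,0,0,0]
After op 3 (push 20): stack=[20] mem=[0,0,0,0]
After op 4 (RCL M0): stack=[20,0] mem=[0,0,0,0]
After op 5 (dup): stack=[20,0,0] mem=[0,0,0,0]
After op 6 (pop): stack=[20,0] mem=[0,0,0,0]
After op 7 (pop): stack=[20] mem=[0,0,0,0]
After op 8 (dup): stack=[20,20] mem=[0,0,0,0]
After op 9 (dup): stack=[20,20,20] mem=[0,0,0,0]
After op 10 (/): stack=[20,1] mem=[0,0,0,0]

Answer: 1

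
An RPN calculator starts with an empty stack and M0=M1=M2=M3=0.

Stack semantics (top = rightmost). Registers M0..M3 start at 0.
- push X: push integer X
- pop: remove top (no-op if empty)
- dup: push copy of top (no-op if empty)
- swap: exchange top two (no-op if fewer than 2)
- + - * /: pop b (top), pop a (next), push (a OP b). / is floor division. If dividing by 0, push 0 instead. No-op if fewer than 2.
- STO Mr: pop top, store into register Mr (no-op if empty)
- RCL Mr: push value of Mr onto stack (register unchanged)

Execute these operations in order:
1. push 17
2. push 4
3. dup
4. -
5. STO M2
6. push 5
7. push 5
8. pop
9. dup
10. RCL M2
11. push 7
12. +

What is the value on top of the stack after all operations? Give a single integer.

After op 1 (push 17): stack=[17] mem=[0,0,0,0]
After op 2 (push 4): stack=[17,4] mem=[0,0,0,0]
After op 3 (dup): stack=[17,4,4] mem=[0,0,0,0]
After op 4 (-): stack=[17,0] mem=[0,0,0,0]
After op 5 (STO M2): stack=[17] mem=[0,0,0,0]
After op 6 (push 5): stack=[17,5] mem=[0,0,0,0]
After op 7 (push 5): stack=[17,5,5] mem=[0,0,0,0]
After op 8 (pop): stack=[17,5] mem=[0,0,0,0]
After op 9 (dup): stack=[17,5,5] mem=[0,0,0,0]
After op 10 (RCL M2): stack=[17,5,5,0] mem=[0,0,0,0]
After op 11 (push 7): stack=[17,5,5,0,7] mem=[0,0,0,0]
After op 12 (+): stack=[17,5,5,7] mem=[0,0,0,0]

Answer: 7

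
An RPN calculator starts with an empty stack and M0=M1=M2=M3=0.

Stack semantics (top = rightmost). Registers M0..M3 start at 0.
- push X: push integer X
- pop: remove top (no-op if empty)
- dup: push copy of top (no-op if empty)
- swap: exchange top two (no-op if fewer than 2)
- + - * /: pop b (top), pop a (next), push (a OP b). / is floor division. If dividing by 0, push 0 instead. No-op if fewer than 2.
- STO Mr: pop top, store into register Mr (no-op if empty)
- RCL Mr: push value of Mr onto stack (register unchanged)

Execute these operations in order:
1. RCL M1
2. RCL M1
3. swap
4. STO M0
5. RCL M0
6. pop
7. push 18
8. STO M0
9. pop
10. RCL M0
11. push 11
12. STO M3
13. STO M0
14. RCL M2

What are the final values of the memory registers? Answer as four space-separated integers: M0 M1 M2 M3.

Answer: 18 0 0 11

Derivation:
After op 1 (RCL M1): stack=[0] mem=[0,0,0,0]
After op 2 (RCL M1): stack=[0,0] mem=[0,0,0,0]
After op 3 (swap): stack=[0,0] mem=[0,0,0,0]
After op 4 (STO M0): stack=[0] mem=[0,0,0,0]
After op 5 (RCL M0): stack=[0,0] mem=[0,0,0,0]
After op 6 (pop): stack=[0] mem=[0,0,0,0]
After op 7 (push 18): stack=[0,18] mem=[0,0,0,0]
After op 8 (STO M0): stack=[0] mem=[18,0,0,0]
After op 9 (pop): stack=[empty] mem=[18,0,0,0]
After op 10 (RCL M0): stack=[18] mem=[18,0,0,0]
After op 11 (push 11): stack=[18,11] mem=[18,0,0,0]
After op 12 (STO M3): stack=[18] mem=[18,0,0,11]
After op 13 (STO M0): stack=[empty] mem=[18,0,0,11]
After op 14 (RCL M2): stack=[0] mem=[18,0,0,11]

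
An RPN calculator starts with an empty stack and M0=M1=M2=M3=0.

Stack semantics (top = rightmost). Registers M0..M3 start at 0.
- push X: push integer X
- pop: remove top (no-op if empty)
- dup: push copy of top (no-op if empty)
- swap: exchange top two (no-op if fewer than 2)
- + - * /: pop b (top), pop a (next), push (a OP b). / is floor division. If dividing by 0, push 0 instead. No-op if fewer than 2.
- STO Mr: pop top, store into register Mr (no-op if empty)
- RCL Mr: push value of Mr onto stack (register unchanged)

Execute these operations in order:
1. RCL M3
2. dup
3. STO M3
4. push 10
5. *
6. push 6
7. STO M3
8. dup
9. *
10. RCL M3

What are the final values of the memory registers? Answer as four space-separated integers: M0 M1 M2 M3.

After op 1 (RCL M3): stack=[0] mem=[0,0,0,0]
After op 2 (dup): stack=[0,0] mem=[0,0,0,0]
After op 3 (STO M3): stack=[0] mem=[0,0,0,0]
After op 4 (push 10): stack=[0,10] mem=[0,0,0,0]
After op 5 (*): stack=[0] mem=[0,0,0,0]
After op 6 (push 6): stack=[0,6] mem=[0,0,0,0]
After op 7 (STO M3): stack=[0] mem=[0,0,0,6]
After op 8 (dup): stack=[0,0] mem=[0,0,0,6]
After op 9 (*): stack=[0] mem=[0,0,0,6]
After op 10 (RCL M3): stack=[0,6] mem=[0,0,0,6]

Answer: 0 0 0 6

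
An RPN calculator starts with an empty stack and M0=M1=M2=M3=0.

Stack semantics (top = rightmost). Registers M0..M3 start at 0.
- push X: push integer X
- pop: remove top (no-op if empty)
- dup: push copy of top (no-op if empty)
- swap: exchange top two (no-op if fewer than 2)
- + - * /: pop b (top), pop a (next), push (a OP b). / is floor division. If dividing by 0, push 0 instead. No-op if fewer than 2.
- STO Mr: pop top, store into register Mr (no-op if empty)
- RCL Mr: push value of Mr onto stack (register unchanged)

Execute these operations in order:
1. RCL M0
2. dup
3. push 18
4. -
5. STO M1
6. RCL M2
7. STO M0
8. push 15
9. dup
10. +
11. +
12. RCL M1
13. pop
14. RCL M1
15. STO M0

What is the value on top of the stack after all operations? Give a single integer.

Answer: 30

Derivation:
After op 1 (RCL M0): stack=[0] mem=[0,0,0,0]
After op 2 (dup): stack=[0,0] mem=[0,0,0,0]
After op 3 (push 18): stack=[0,0,18] mem=[0,0,0,0]
After op 4 (-): stack=[0,-18] mem=[0,0,0,0]
After op 5 (STO M1): stack=[0] mem=[0,-18,0,0]
After op 6 (RCL M2): stack=[0,0] mem=[0,-18,0,0]
After op 7 (STO M0): stack=[0] mem=[0,-18,0,0]
After op 8 (push 15): stack=[0,15] mem=[0,-18,0,0]
After op 9 (dup): stack=[0,15,15] mem=[0,-18,0,0]
After op 10 (+): stack=[0,30] mem=[0,-18,0,0]
After op 11 (+): stack=[30] mem=[0,-18,0,0]
After op 12 (RCL M1): stack=[30,-18] mem=[0,-18,0,0]
After op 13 (pop): stack=[30] mem=[0,-18,0,0]
After op 14 (RCL M1): stack=[30,-18] mem=[0,-18,0,0]
After op 15 (STO M0): stack=[30] mem=[-18,-18,0,0]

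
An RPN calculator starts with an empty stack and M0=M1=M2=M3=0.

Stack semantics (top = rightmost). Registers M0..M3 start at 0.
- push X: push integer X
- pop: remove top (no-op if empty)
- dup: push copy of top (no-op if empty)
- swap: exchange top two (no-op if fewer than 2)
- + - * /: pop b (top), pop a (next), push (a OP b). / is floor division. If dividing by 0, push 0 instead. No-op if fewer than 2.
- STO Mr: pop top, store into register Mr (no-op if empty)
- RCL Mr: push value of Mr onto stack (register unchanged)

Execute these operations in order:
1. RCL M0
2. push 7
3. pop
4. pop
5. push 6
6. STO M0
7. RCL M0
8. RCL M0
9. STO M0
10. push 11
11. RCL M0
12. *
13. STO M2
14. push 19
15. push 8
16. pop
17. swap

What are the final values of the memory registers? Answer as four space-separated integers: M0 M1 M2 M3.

After op 1 (RCL M0): stack=[0] mem=[0,0,0,0]
After op 2 (push 7): stack=[0,7] mem=[0,0,0,0]
After op 3 (pop): stack=[0] mem=[0,0,0,0]
After op 4 (pop): stack=[empty] mem=[0,0,0,0]
After op 5 (push 6): stack=[6] mem=[0,0,0,0]
After op 6 (STO M0): stack=[empty] mem=[6,0,0,0]
After op 7 (RCL M0): stack=[6] mem=[6,0,0,0]
After op 8 (RCL M0): stack=[6,6] mem=[6,0,0,0]
After op 9 (STO M0): stack=[6] mem=[6,0,0,0]
After op 10 (push 11): stack=[6,11] mem=[6,0,0,0]
After op 11 (RCL M0): stack=[6,11,6] mem=[6,0,0,0]
After op 12 (*): stack=[6,66] mem=[6,0,0,0]
After op 13 (STO M2): stack=[6] mem=[6,0,66,0]
After op 14 (push 19): stack=[6,19] mem=[6,0,66,0]
After op 15 (push 8): stack=[6,19,8] mem=[6,0,66,0]
After op 16 (pop): stack=[6,19] mem=[6,0,66,0]
After op 17 (swap): stack=[19,6] mem=[6,0,66,0]

Answer: 6 0 66 0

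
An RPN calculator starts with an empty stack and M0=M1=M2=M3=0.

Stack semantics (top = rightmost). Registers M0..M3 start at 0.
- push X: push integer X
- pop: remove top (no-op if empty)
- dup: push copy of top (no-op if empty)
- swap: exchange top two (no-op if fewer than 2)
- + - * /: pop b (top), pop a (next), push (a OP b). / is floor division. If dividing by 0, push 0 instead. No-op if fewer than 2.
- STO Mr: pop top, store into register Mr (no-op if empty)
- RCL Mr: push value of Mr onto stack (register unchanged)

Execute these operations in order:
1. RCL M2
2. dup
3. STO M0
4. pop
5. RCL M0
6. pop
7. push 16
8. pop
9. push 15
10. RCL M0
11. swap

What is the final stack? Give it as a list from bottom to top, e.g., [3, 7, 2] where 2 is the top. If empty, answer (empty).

After op 1 (RCL M2): stack=[0] mem=[0,0,0,0]
After op 2 (dup): stack=[0,0] mem=[0,0,0,0]
After op 3 (STO M0): stack=[0] mem=[0,0,0,0]
After op 4 (pop): stack=[empty] mem=[0,0,0,0]
After op 5 (RCL M0): stack=[0] mem=[0,0,0,0]
After op 6 (pop): stack=[empty] mem=[0,0,0,0]
After op 7 (push 16): stack=[16] mem=[0,0,0,0]
After op 8 (pop): stack=[empty] mem=[0,0,0,0]
After op 9 (push 15): stack=[15] mem=[0,0,0,0]
After op 10 (RCL M0): stack=[15,0] mem=[0,0,0,0]
After op 11 (swap): stack=[0,15] mem=[0,0,0,0]

Answer: [0, 15]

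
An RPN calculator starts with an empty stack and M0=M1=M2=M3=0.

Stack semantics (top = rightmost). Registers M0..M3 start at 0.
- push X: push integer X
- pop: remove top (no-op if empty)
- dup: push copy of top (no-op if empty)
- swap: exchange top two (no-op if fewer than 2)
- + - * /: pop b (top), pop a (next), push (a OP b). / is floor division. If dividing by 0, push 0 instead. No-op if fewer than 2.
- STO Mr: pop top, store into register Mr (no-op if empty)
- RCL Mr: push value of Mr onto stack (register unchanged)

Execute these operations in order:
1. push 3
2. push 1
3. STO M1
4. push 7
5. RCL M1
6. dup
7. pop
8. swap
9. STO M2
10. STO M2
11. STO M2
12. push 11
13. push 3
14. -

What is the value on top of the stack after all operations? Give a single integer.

Answer: 8

Derivation:
After op 1 (push 3): stack=[3] mem=[0,0,0,0]
After op 2 (push 1): stack=[3,1] mem=[0,0,0,0]
After op 3 (STO M1): stack=[3] mem=[0,1,0,0]
After op 4 (push 7): stack=[3,7] mem=[0,1,0,0]
After op 5 (RCL M1): stack=[3,7,1] mem=[0,1,0,0]
After op 6 (dup): stack=[3,7,1,1] mem=[0,1,0,0]
After op 7 (pop): stack=[3,7,1] mem=[0,1,0,0]
After op 8 (swap): stack=[3,1,7] mem=[0,1,0,0]
After op 9 (STO M2): stack=[3,1] mem=[0,1,7,0]
After op 10 (STO M2): stack=[3] mem=[0,1,1,0]
After op 11 (STO M2): stack=[empty] mem=[0,1,3,0]
After op 12 (push 11): stack=[11] mem=[0,1,3,0]
After op 13 (push 3): stack=[11,3] mem=[0,1,3,0]
After op 14 (-): stack=[8] mem=[0,1,3,0]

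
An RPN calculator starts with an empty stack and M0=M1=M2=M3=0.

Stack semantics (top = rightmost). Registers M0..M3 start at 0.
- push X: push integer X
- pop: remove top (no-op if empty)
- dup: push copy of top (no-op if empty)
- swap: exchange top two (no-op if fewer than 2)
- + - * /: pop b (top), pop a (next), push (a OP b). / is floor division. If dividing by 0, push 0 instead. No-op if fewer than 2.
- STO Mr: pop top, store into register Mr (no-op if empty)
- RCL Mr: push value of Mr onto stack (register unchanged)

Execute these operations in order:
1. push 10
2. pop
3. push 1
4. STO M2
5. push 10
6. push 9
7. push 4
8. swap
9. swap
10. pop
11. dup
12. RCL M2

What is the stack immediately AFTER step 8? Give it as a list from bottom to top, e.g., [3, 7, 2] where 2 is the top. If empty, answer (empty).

After op 1 (push 10): stack=[10] mem=[0,0,0,0]
After op 2 (pop): stack=[empty] mem=[0,0,0,0]
After op 3 (push 1): stack=[1] mem=[0,0,0,0]
After op 4 (STO M2): stack=[empty] mem=[0,0,1,0]
After op 5 (push 10): stack=[10] mem=[0,0,1,0]
After op 6 (push 9): stack=[10,9] mem=[0,0,1,0]
After op 7 (push 4): stack=[10,9,4] mem=[0,0,1,0]
After op 8 (swap): stack=[10,4,9] mem=[0,0,1,0]

[10, 4, 9]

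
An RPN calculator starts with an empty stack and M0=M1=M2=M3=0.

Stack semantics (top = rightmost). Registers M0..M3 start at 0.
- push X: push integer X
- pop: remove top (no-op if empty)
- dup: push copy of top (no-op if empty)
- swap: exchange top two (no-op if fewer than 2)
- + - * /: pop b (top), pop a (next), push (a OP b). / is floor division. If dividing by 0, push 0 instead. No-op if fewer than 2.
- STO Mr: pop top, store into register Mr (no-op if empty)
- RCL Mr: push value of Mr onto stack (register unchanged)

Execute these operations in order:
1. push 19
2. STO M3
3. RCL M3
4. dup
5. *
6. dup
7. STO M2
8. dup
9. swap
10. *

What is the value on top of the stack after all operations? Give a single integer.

After op 1 (push 19): stack=[19] mem=[0,0,0,0]
After op 2 (STO M3): stack=[empty] mem=[0,0,0,19]
After op 3 (RCL M3): stack=[19] mem=[0,0,0,19]
After op 4 (dup): stack=[19,19] mem=[0,0,0,19]
After op 5 (*): stack=[361] mem=[0,0,0,19]
After op 6 (dup): stack=[361,361] mem=[0,0,0,19]
After op 7 (STO M2): stack=[361] mem=[0,0,361,19]
After op 8 (dup): stack=[361,361] mem=[0,0,361,19]
After op 9 (swap): stack=[361,361] mem=[0,0,361,19]
After op 10 (*): stack=[130321] mem=[0,0,361,19]

Answer: 130321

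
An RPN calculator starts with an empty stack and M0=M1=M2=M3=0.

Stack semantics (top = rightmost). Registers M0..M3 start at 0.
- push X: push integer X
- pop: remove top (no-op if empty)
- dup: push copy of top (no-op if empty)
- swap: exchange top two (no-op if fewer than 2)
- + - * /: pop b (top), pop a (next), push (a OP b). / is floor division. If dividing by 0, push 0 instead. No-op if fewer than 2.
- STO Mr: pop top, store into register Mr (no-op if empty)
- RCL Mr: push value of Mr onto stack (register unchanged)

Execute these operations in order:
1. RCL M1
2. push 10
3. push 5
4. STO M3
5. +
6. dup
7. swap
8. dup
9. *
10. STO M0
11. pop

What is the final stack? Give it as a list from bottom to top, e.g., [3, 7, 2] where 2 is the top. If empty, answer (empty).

After op 1 (RCL M1): stack=[0] mem=[0,0,0,0]
After op 2 (push 10): stack=[0,10] mem=[0,0,0,0]
After op 3 (push 5): stack=[0,10,5] mem=[0,0,0,0]
After op 4 (STO M3): stack=[0,10] mem=[0,0,0,5]
After op 5 (+): stack=[10] mem=[0,0,0,5]
After op 6 (dup): stack=[10,10] mem=[0,0,0,5]
After op 7 (swap): stack=[10,10] mem=[0,0,0,5]
After op 8 (dup): stack=[10,10,10] mem=[0,0,0,5]
After op 9 (*): stack=[10,100] mem=[0,0,0,5]
After op 10 (STO M0): stack=[10] mem=[100,0,0,5]
After op 11 (pop): stack=[empty] mem=[100,0,0,5]

Answer: (empty)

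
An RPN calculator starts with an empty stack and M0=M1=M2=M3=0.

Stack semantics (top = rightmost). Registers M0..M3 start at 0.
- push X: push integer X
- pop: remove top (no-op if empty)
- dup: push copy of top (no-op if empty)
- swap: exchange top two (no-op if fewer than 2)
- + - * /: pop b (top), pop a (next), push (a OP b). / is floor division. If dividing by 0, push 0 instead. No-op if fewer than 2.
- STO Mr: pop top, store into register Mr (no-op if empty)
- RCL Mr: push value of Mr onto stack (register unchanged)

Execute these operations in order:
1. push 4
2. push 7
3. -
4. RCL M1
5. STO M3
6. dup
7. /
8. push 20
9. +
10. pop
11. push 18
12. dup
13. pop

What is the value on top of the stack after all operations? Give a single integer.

After op 1 (push 4): stack=[4] mem=[0,0,0,0]
After op 2 (push 7): stack=[4,7] mem=[0,0,0,0]
After op 3 (-): stack=[-3] mem=[0,0,0,0]
After op 4 (RCL M1): stack=[-3,0] mem=[0,0,0,0]
After op 5 (STO M3): stack=[-3] mem=[0,0,0,0]
After op 6 (dup): stack=[-3,-3] mem=[0,0,0,0]
After op 7 (/): stack=[1] mem=[0,0,0,0]
After op 8 (push 20): stack=[1,20] mem=[0,0,0,0]
After op 9 (+): stack=[21] mem=[0,0,0,0]
After op 10 (pop): stack=[empty] mem=[0,0,0,0]
After op 11 (push 18): stack=[18] mem=[0,0,0,0]
After op 12 (dup): stack=[18,18] mem=[0,0,0,0]
After op 13 (pop): stack=[18] mem=[0,0,0,0]

Answer: 18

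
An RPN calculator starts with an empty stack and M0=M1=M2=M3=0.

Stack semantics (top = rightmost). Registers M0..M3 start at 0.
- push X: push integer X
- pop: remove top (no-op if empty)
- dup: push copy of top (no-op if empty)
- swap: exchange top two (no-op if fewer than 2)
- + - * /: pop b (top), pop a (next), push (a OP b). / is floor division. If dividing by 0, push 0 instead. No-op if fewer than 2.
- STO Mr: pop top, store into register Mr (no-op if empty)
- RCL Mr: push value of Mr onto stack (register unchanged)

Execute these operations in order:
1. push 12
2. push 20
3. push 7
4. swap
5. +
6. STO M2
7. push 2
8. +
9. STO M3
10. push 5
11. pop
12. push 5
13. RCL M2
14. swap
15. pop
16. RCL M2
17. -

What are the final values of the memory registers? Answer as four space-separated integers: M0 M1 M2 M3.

Answer: 0 0 27 14

Derivation:
After op 1 (push 12): stack=[12] mem=[0,0,0,0]
After op 2 (push 20): stack=[12,20] mem=[0,0,0,0]
After op 3 (push 7): stack=[12,20,7] mem=[0,0,0,0]
After op 4 (swap): stack=[12,7,20] mem=[0,0,0,0]
After op 5 (+): stack=[12,27] mem=[0,0,0,0]
After op 6 (STO M2): stack=[12] mem=[0,0,27,0]
After op 7 (push 2): stack=[12,2] mem=[0,0,27,0]
After op 8 (+): stack=[14] mem=[0,0,27,0]
After op 9 (STO M3): stack=[empty] mem=[0,0,27,14]
After op 10 (push 5): stack=[5] mem=[0,0,27,14]
After op 11 (pop): stack=[empty] mem=[0,0,27,14]
After op 12 (push 5): stack=[5] mem=[0,0,27,14]
After op 13 (RCL M2): stack=[5,27] mem=[0,0,27,14]
After op 14 (swap): stack=[27,5] mem=[0,0,27,14]
After op 15 (pop): stack=[27] mem=[0,0,27,14]
After op 16 (RCL M2): stack=[27,27] mem=[0,0,27,14]
After op 17 (-): stack=[0] mem=[0,0,27,14]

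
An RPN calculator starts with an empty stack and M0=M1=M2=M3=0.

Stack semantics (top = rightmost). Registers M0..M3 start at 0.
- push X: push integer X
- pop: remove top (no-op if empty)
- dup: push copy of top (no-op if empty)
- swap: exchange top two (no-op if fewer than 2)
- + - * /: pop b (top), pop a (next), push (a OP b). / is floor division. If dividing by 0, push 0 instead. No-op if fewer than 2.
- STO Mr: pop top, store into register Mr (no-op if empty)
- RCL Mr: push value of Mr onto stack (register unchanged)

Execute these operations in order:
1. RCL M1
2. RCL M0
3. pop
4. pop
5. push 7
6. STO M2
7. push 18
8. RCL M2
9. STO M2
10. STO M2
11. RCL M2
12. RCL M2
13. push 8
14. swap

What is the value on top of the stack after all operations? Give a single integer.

After op 1 (RCL M1): stack=[0] mem=[0,0,0,0]
After op 2 (RCL M0): stack=[0,0] mem=[0,0,0,0]
After op 3 (pop): stack=[0] mem=[0,0,0,0]
After op 4 (pop): stack=[empty] mem=[0,0,0,0]
After op 5 (push 7): stack=[7] mem=[0,0,0,0]
After op 6 (STO M2): stack=[empty] mem=[0,0,7,0]
After op 7 (push 18): stack=[18] mem=[0,0,7,0]
After op 8 (RCL M2): stack=[18,7] mem=[0,0,7,0]
After op 9 (STO M2): stack=[18] mem=[0,0,7,0]
After op 10 (STO M2): stack=[empty] mem=[0,0,18,0]
After op 11 (RCL M2): stack=[18] mem=[0,0,18,0]
After op 12 (RCL M2): stack=[18,18] mem=[0,0,18,0]
After op 13 (push 8): stack=[18,18,8] mem=[0,0,18,0]
After op 14 (swap): stack=[18,8,18] mem=[0,0,18,0]

Answer: 18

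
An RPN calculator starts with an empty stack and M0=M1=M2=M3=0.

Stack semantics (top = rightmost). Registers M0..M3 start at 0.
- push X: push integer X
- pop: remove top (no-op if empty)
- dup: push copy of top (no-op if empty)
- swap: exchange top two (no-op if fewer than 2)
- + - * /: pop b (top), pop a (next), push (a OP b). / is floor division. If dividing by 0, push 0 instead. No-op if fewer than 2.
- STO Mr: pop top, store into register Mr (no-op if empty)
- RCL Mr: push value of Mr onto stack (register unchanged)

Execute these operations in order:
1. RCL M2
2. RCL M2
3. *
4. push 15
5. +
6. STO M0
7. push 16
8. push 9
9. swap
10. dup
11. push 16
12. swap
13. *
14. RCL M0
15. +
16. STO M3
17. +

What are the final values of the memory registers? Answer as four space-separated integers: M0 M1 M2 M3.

Answer: 15 0 0 271

Derivation:
After op 1 (RCL M2): stack=[0] mem=[0,0,0,0]
After op 2 (RCL M2): stack=[0,0] mem=[0,0,0,0]
After op 3 (*): stack=[0] mem=[0,0,0,0]
After op 4 (push 15): stack=[0,15] mem=[0,0,0,0]
After op 5 (+): stack=[15] mem=[0,0,0,0]
After op 6 (STO M0): stack=[empty] mem=[15,0,0,0]
After op 7 (push 16): stack=[16] mem=[15,0,0,0]
After op 8 (push 9): stack=[16,9] mem=[15,0,0,0]
After op 9 (swap): stack=[9,16] mem=[15,0,0,0]
After op 10 (dup): stack=[9,16,16] mem=[15,0,0,0]
After op 11 (push 16): stack=[9,16,16,16] mem=[15,0,0,0]
After op 12 (swap): stack=[9,16,16,16] mem=[15,0,0,0]
After op 13 (*): stack=[9,16,256] mem=[15,0,0,0]
After op 14 (RCL M0): stack=[9,16,256,15] mem=[15,0,0,0]
After op 15 (+): stack=[9,16,271] mem=[15,0,0,0]
After op 16 (STO M3): stack=[9,16] mem=[15,0,0,271]
After op 17 (+): stack=[25] mem=[15,0,0,271]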